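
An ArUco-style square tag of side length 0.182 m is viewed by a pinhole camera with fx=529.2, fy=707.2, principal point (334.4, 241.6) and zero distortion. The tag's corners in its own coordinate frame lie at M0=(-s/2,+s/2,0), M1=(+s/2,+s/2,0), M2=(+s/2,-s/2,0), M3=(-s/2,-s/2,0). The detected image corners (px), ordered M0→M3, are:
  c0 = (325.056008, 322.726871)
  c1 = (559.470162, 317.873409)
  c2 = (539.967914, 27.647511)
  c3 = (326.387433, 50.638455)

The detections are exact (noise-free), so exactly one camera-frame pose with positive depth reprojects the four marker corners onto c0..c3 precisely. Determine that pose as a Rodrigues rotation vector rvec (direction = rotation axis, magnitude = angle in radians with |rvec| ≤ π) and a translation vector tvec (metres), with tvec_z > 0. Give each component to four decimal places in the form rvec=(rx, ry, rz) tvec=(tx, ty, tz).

Intrinsics K: fx=529.2, fy=707.2, cx=334.4, cy=241.6
Marker side s = 0.182 m; corners in marker frame (Z=0):
  M0 = (-0.0910, +0.0910, 0)
  M1 = (+0.0910, +0.0910, 0)
  M2 = (+0.0910, -0.0910, 0)
  M3 = (-0.0910, -0.0910, 0)
Detected image corners:
  c0 = (325.056008, 322.726871) px
  c1 = (559.470162, 317.873409) px
  c2 = (539.967914, 27.647511) px
  c3 = (326.387433, 50.638455) px
Planar DLT: solve 8×8 A·h = b for H (H[2,2]=1):
  H  [+1062.27892 -169.01635 +433.65281]
  H  [-146.85676 +1454.01953 +173.62078]
  H  [-0.37900 -0.49566 +1.00000]
B = K⁻¹H; ‖b₁‖=2.279897, ‖b₂‖=2.279897; λ = 2/(‖b₁‖+‖b₂‖) = 0.438616, sign → tz>0 ⇒ λ=+0.438616
r₁ = λ·B[:,0] = (+0.98549,-0.03429,-0.16623); r₂ = λ·B[:,1] = (-0.00271,+0.97608,-0.21741)
r₃ = r₁×r₂ = (+0.16971,+0.21470,+0.96182); SVD([r₁ r₂ r₃]) → R = UVᵀ:
  R  [+0.98549 -0.00271 +0.16971]
  R  [-0.03429 +0.97608 +0.21470]
  R  [-0.16623 -0.21741 +0.96182]
t = (+0.08226, -0.04216, +0.43862) m
tr R = 2.923389; θ = arccos((tr R − 1)/2) = 0.277678 rad = 15.910°
axis k = ((R−Rᵀ)₃₂, (R−Rᵀ)₁₃, (R−Rᵀ)₂₁) / (2 sinθ) = (-0.788163, +0.612764, -0.057612)
rvec = θ·k = (-0.218856, +0.170151, -0.015998)

rvec=(-0.2189, 0.1702, -0.0160) tvec=(0.0823, -0.0422, 0.4386)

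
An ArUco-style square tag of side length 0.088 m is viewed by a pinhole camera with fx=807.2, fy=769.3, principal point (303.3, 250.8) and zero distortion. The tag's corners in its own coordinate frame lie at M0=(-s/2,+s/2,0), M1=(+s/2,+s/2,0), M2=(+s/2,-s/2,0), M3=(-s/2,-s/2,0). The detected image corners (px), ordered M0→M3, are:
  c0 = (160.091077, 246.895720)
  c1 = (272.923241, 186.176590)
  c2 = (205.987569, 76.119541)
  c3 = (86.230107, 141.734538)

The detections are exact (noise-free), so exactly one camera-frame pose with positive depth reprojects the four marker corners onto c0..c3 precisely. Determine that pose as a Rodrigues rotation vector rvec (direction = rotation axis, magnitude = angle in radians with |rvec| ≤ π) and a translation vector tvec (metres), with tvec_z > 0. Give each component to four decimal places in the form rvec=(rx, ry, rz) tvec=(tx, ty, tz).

Intrinsics K: fx=807.2, fy=769.3, cx=303.3, cy=250.8
Marker side s = 0.088 m; corners in marker frame (Z=0):
  M0 = (-0.0440, +0.0440, 0)
  M1 = (+0.0440, +0.0440, 0)
  M2 = (+0.0440, -0.0440, 0)
  M3 = (-0.0440, -0.0440, 0)
Detected image corners:
  c0 = (160.091077, 246.895720) px
  c1 = (272.923241, 186.176590) px
  c2 = (205.987569, 76.119541) px
  c3 = (86.230107, 141.734538) px
Planar DLT: solve 8×8 A·h = b for H (H[2,2]=1):
  H  [+1304.24397 +932.52474 +182.21279]
  H  [-731.29582 +1341.54904 +164.58309]
  H  [-0.08838 +0.73020 +1.00000]
B = K⁻¹H; ‖b₁‖=1.891192, ‖b₂‖=1.891192; λ = 2/(‖b₁‖+‖b₂‖) = 0.528767, sign → tz>0 ⇒ λ=+0.528767
r₁ = λ·B[:,0] = (+0.87192,-0.48741,-0.04673); r₂ = λ·B[:,1] = (+0.46579,+0.79622,+0.38610)
r₃ = r₁×r₂ = (-0.15098,-0.35842,+0.92127); SVD([r₁ r₂ r₃]) → R = UVᵀ:
  R  [+0.87192 +0.46579 -0.15098]
  R  [-0.48741 +0.79622 -0.35842]
  R  [-0.04673 +0.38610 +0.92127]
t = (-0.07932, -0.05926, +0.52877) m
tr R = 2.589412; θ = arccos((tr R − 1)/2) = 0.652273 rad = 37.373°
axis k = ((R−Rᵀ)₃₂, (R−Rᵀ)₁₃, (R−Rᵀ)₂₁) / (2 sinθ) = (+0.613288, -0.085875, -0.785177)
rvec = θ·k = (+0.400031, -0.056014, -0.512150)

rvec=(0.4000, -0.0560, -0.5122) tvec=(-0.0793, -0.0593, 0.5288)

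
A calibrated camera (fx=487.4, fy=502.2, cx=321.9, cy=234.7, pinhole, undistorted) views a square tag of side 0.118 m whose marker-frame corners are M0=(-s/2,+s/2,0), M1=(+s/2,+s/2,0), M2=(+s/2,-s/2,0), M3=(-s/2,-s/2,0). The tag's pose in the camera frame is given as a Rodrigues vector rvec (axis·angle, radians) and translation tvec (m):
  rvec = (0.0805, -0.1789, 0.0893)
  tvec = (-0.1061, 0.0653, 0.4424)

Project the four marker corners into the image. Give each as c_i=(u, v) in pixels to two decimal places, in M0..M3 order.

c0=(132.31, 371.86) c1=(264.43, 376.01) c2=(275.61, 247.60) c3=(141.44, 236.96)

Intrinsics K: fx=487.4, fy=502.2, cx=321.9, cy=234.7
Marker side s = 0.118 m; corners in marker frame (Z=0):
  M0 = (-0.0590, +0.0590, 0)
  M1 = (+0.0590, +0.0590, 0)
  M2 = (+0.0590, -0.0590, 0)
  M3 = (-0.0590, -0.0590, 0)
rvec = (0.0805, -0.1789, 0.0893), |rvec| = θ = 0.21555 rad = 12.350°
Rodrigues: sinθ=0.21388, 1−cosθ=0.02314; R = I + sinθ·[k]× + (1−cosθ)·[k]×²:
    [+0.98009 -0.09578 -0.17394]
    [+0.08144 +0.99280 -0.08784]
    [+0.18110 +0.07192 +0.98083]
t = (-0.1061, 0.0653, 0.4424) m
M0: Pc = R·M0+t = (-0.16958, +0.11907, +0.43596); u = 487.4·(-0.16958)/0.43596 + 321.9 = 132.3143, v = 502.2·(+0.11907)/0.43596 + 234.7 = 371.8625
M1: Pc = R·M1+t = (-0.05393, +0.12868, +0.45733); u = 487.4·(-0.05393)/0.45733 + 321.9 = 264.4280, v = 502.2·(+0.12868)/0.45733 + 234.7 = 376.0058
M2: Pc = R·M2+t = (-0.04262, +0.01153, +0.44884); u = 487.4·(-0.04262)/0.44884 + 321.9 = 275.6147, v = 502.2·(+0.01153)/0.44884 + 234.7 = 247.6002
M3: Pc = R·M3+t = (-0.15827, +0.00192, +0.42747); u = 487.4·(-0.15827)/0.42747 + 321.9 = 141.4373, v = 502.2·(+0.00192)/0.42747 + 234.7 = 236.9556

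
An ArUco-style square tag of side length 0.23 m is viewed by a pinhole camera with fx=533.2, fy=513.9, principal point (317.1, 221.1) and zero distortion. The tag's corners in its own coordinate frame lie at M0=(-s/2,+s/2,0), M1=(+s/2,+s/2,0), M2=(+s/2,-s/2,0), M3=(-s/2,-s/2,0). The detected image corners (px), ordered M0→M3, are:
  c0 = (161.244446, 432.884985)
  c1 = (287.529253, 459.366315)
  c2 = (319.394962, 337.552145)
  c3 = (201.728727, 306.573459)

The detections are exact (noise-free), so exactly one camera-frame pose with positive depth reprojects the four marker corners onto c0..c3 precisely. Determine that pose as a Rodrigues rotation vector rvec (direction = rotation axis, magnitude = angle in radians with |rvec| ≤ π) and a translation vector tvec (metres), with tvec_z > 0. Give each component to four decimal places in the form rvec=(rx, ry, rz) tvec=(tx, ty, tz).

rvec=(-0.2076, -0.2433, 0.2847) tvec=(-0.1316, 0.3038, 0.9661)

Intrinsics K: fx=533.2, fy=513.9, cx=317.1, cy=221.1
Marker side s = 0.23 m; corners in marker frame (Z=0):
  M0 = (-0.1150, +0.1150, 0)
  M1 = (+0.1150, +0.1150, 0)
  M2 = (+0.1150, -0.1150, 0)
  M3 = (-0.1150, -0.1150, 0)
Detected image corners:
  c0 = (161.244446, 432.884985) px
  c1 = (287.529253, 459.366315) px
  c2 = (319.394962, 337.552145) px
  c3 = (201.728727, 306.573459) px
Planar DLT: solve 8×8 A·h = b for H (H[2,2]=1):
  H  [+581.70551 -215.91886 +244.48259]
  H  [+207.40353 +445.54899 +382.70918]
  H  [+0.21405 -0.24373 +1.00000]
B = K⁻¹H; ‖b₁‖=1.035137, ‖b₂‖=1.035137; λ = 2/(‖b₁‖+‖b₂‖) = 0.966056, sign → tz>0 ⇒ λ=+0.966056
r₁ = λ·B[:,0] = (+0.93096,+0.30092,+0.20679); r₂ = λ·B[:,1] = (-0.25118,+0.93887,-0.23545)
r₃ = r₁×r₂ = (-0.26500,+0.16726,+0.94963); SVD([r₁ r₂ r₃]) → R = UVᵀ:
  R  [+0.93096 -0.25118 -0.26500]
  R  [+0.30092 +0.93887 +0.16726]
  R  [+0.20679 -0.23545 +0.94963]
t = (-0.13157, +0.30380, +0.96606) m
tr R = 2.819459; θ = arccos((tr R − 1)/2) = 0.428164 rad = 24.532°
axis k = ((R−Rᵀ)₃₂, (R−Rᵀ)₁₃, (R−Rᵀ)₂₁) / (2 sinθ) = (-0.484959, -0.568140, +0.664854)
rvec = θ·k = (-0.207642, -0.243257, +0.284667)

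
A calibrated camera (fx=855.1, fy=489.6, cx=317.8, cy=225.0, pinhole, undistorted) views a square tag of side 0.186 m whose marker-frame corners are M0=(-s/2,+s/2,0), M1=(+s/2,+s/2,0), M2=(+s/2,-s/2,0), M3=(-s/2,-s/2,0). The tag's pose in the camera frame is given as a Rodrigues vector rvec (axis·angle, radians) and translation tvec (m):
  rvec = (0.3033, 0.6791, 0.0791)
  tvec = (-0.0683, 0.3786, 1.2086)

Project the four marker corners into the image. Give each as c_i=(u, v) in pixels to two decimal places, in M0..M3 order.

c0=(226.46, 395.93) c1=(322.44, 425.39) c2=(318.95, 358.17) c3=(218.94, 333.51)

Intrinsics K: fx=855.1, fy=489.6, cx=317.8, cy=225.0
Marker side s = 0.186 m; corners in marker frame (Z=0):
  M0 = (-0.0930, +0.0930, 0)
  M1 = (+0.0930, +0.0930, 0)
  M2 = (+0.0930, -0.0930, 0)
  M3 = (-0.0930, -0.0930, 0)
rvec = (0.3033, 0.6791, 0.0791), |rvec| = θ = 0.74795 rad = 42.854°
Rodrigues: sinθ=0.68014, 1−cosθ=0.26691; R = I + sinθ·[k]× + (1−cosθ)·[k]×²:
    [+0.77698 +0.02634 +0.62898]
    [+0.17020 +0.95312 -0.25017]
    [-0.60608 +0.30143 +0.73607]
t = (-0.0683, 0.3786, 1.2086) m
M0: Pc = R·M0+t = (-0.13811, +0.45141, +1.29300); u = 855.1·(-0.13811)/1.29300 + 317.8 = 226.4643, v = 489.6·(+0.45141)/1.29300 + 225.0 = 395.9292
M1: Pc = R·M1+t = (+0.00641, +0.48307, +1.18027); u = 855.1·(+0.00641)/1.18027 + 317.8 = 322.4433, v = 489.6·(+0.48307)/1.18027 + 225.0 = 425.3874
M2: Pc = R·M2+t = (+0.00151, +0.30579, +1.12420); u = 855.1·(+0.00151)/1.12420 + 317.8 = 318.9477, v = 489.6·(+0.30579)/1.12420 + 225.0 = 358.1736
M3: Pc = R·M3+t = (-0.14301, +0.27413, +1.23693); u = 855.1·(-0.14301)/1.23693 + 317.8 = 218.9369, v = 489.6·(+0.27413)/1.23693 + 225.0 = 333.5058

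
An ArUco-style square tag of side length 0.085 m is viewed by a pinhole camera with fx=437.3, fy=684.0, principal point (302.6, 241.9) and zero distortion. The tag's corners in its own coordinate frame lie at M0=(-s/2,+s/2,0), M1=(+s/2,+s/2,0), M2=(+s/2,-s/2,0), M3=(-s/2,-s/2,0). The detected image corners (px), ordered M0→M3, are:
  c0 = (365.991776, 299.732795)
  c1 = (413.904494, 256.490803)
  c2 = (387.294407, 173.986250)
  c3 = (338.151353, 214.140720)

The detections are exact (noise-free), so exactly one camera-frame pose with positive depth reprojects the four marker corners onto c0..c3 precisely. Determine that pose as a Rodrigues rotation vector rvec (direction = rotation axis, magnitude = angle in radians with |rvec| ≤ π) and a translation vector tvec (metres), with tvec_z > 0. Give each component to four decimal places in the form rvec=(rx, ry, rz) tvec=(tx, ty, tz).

Intrinsics K: fx=437.3, fy=684.0, cx=302.6, cy=241.9
Marker side s = 0.085 m; corners in marker frame (Z=0):
  M0 = (-0.0425, +0.0425, 0)
  M1 = (+0.0425, +0.0425, 0)
  M2 = (+0.0425, -0.0425, 0)
  M3 = (-0.0425, -0.0425, 0)
Detected image corners:
  c0 = (365.991776, 299.732795) px
  c1 = (413.904494, 256.490803) px
  c2 = (387.294407, 173.986250) px
  c3 = (338.151353, 214.140720) px
Planar DLT: solve 8×8 A·h = b for H (H[2,2]=1):
  H  [+741.69816 +336.58805 +376.82877]
  H  [-383.45563 +998.76080 +235.76348]
  H  [+0.45384 +0.04366 +1.00000]
B = K⁻¹H; ‖b₁‖=1.623578, ‖b₂‖=1.623578; λ = 2/(‖b₁‖+‖b₂‖) = 0.615923, sign → tz>0 ⇒ λ=+0.615923
r₁ = λ·B[:,0] = (+0.85123,-0.44415,+0.27953); r₂ = λ·B[:,1] = (+0.45547,+0.88985,+0.02689)
r₃ = r₁×r₂ = (-0.26068,+0.10443,+0.95976); SVD([r₁ r₂ r₃]) → R = UVᵀ:
  R  [+0.85123 +0.45547 -0.26068]
  R  [-0.44415 +0.88985 +0.10443]
  R  [+0.27953 +0.02689 +0.95976]
t = (+0.10455, -0.00553, +0.61592) m
tr R = 2.700839; θ = arccos((tr R − 1)/2) = 0.554014 rad = 31.743°
axis k = ((R−Rᵀ)₃₂, (R−Rᵀ)₁₃, (R−Rᵀ)₂₁) / (2 sinθ) = (-0.073688, -0.513406, -0.854976)
rvec = θ·k = (-0.040824, -0.284434, -0.473669)

rvec=(-0.0408, -0.2844, -0.4737) tvec=(0.1045, -0.0055, 0.6159)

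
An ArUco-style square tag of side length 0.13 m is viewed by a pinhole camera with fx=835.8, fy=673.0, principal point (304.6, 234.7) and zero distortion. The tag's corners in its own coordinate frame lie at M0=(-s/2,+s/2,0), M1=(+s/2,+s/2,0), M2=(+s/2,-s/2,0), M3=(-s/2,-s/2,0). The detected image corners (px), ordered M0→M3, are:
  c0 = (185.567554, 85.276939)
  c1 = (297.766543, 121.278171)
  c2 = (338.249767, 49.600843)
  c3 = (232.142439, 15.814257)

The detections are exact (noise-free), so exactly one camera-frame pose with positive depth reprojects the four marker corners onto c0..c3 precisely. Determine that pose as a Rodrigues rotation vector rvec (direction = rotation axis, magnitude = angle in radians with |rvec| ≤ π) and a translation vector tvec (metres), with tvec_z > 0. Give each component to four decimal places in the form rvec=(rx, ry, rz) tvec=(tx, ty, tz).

rvec=(-0.4164, -0.0580, 0.3817) tvec=(-0.0449, -0.2300, 0.9228)

Intrinsics K: fx=835.8, fy=673.0, cx=304.6, cy=234.7
Marker side s = 0.13 m; corners in marker frame (Z=0):
  M0 = (-0.0650, +0.0650, 0)
  M1 = (+0.0650, +0.0650, 0)
  M2 = (+0.0650, -0.0650, 0)
  M3 = (-0.0650, -0.0650, 0)
Detected image corners:
  c0 = (185.567554, 85.276939) px
  c1 = (297.766543, 121.278171) px
  c2 = (338.249767, 49.600843) px
  c3 = (232.142439, 15.814257) px
Planar DLT: solve 8×8 A·h = b for H (H[2,2]=1):
  H  [+832.56051 -450.52234 +263.96630]
  H  [+266.51703 +512.98400 +66.95810]
  H  [-0.02433 -0.43900 +1.00000]
B = K⁻¹H; ‖b₁‖=1.083616, ‖b₂‖=1.083616; λ = 2/(‖b₁‖+‖b₂‖) = 0.922836, sign → tz>0 ⇒ λ=+0.922836
r₁ = λ·B[:,0] = (+0.92744,+0.37329,-0.02246); r₂ = λ·B[:,1] = (-0.34979,+0.84470,-0.40512)
r₃ = r₁×r₂ = (-0.13226,+0.38359,+0.91399); SVD([r₁ r₂ r₃]) → R = UVᵀ:
  R  [+0.92744 -0.34979 -0.13226]
  R  [+0.37329 +0.84470 +0.38359]
  R  [-0.02246 -0.40512 +0.91399]
t = (-0.04487, -0.23001, +0.92284) m
tr R = 2.686130; θ = arccos((tr R − 1)/2) = 0.567840 rad = 32.535°
axis k = ((R−Rᵀ)₃₂, (R−Rᵀ)₁₃, (R−Rᵀ)₂₁) / (2 sinθ) = (-0.733259, -0.102081, +0.672243)
rvec = θ·k = (-0.416374, -0.057966, +0.381726)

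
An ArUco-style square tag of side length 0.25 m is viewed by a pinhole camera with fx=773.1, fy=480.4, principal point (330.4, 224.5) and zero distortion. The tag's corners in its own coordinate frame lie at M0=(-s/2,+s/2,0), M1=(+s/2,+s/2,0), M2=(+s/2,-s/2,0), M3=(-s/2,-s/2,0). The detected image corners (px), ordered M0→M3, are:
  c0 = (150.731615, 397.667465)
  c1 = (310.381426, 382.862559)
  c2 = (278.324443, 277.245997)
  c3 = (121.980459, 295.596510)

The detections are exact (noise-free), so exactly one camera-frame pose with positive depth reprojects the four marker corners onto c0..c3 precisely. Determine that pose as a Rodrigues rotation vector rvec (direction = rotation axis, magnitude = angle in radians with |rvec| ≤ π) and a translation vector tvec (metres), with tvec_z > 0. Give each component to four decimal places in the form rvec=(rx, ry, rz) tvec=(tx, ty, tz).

rvec=(-0.0476, 0.1741, -0.1969) tvec=(-0.1736, 0.2722, 1.1509)

Intrinsics K: fx=773.1, fy=480.4, cx=330.4, cy=224.5
Marker side s = 0.25 m; corners in marker frame (Z=0):
  M0 = (-0.1250, +0.1250, 0)
  M1 = (+0.1250, +0.1250, 0)
  M2 = (+0.1250, -0.1250, 0)
  M3 = (-0.1250, -0.1250, 0)
Detected image corners:
  c0 = (150.731615, 397.667465) px
  c1 = (310.381426, 382.862559) px
  c2 = (278.324443, 277.245997) px
  c3 = (121.980459, 295.596510) px
Planar DLT: solve 8×8 A·h = b for H (H[2,2]=1):
  H  [+600.61463 +109.50068 +213.81218]
  H  [-115.57790 +396.40017 +338.13234]
  H  [-0.14547 -0.05570 +1.00000]
B = K⁻¹H; ‖b₁‖=0.868893, ‖b₂‖=0.868893; λ = 2/(‖b₁‖+‖b₂‖) = 1.150890, sign → tz>0 ⇒ λ=+1.150890
r₁ = λ·B[:,0] = (+0.96567,-0.19865,-0.16742); r₂ = λ·B[:,1] = (+0.19041,+0.97961,-0.06411)
r₃ = r₁×r₂ = (+0.17674,+0.03003,+0.98380); SVD([r₁ r₂ r₃]) → R = UVᵀ:
  R  [+0.96567 +0.19041 +0.17674]
  R  [-0.19865 +0.97961 +0.03003]
  R  [-0.16742 -0.06411 +0.98380]
t = (-0.17356, +0.27223, +1.15089) m
tr R = 2.929075; θ = arccos((tr R − 1)/2) = 0.267111 rad = 15.304°
axis k = ((R−Rᵀ)₃₂, (R−Rᵀ)₁₃, (R−Rᵀ)₂₁) / (2 sinθ) = (-0.178318, +0.651940, -0.737006)
rvec = θ·k = (-0.047631, +0.174140, -0.196862)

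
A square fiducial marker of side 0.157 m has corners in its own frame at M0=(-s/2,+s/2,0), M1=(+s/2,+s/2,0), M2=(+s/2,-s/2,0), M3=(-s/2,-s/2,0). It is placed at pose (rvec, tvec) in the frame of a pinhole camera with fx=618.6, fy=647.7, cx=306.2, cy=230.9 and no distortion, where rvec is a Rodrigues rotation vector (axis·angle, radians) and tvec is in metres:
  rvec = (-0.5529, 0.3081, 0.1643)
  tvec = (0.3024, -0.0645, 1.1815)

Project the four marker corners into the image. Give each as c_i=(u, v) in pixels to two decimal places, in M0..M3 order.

c0=(417.36, 228.60) c1=(504.35, 234.93) c2=(510.70, 163.17) c3=(428.82, 160.23)

Intrinsics K: fx=618.6, fy=647.7, cx=306.2, cy=230.9
Marker side s = 0.157 m; corners in marker frame (Z=0):
  M0 = (-0.0785, +0.0785, 0)
  M1 = (+0.0785, +0.0785, 0)
  M2 = (+0.0785, -0.0785, 0)
  M3 = (-0.0785, -0.0785, 0)
rvec = (-0.5529, 0.3081, 0.1643), |rvec| = θ = 0.65393 rad = 37.467°
Rodrigues: sinθ=0.60831, 1−cosθ=0.20630; R = I + sinθ·[k]× + (1−cosθ)·[k]×²:
    [+0.94118 -0.23502 +0.24278]
    [+0.07066 +0.83950 +0.53875]
    [-0.33043 -0.48991 +0.80673]
t = (0.3024, -0.0645, 1.1815) m
M0: Pc = R·M0+t = (+0.21007, -0.00415, +1.16898); u = 618.6·(+0.21007)/1.16898 + 306.2 = 417.3636, v = 647.7·(-0.00415)/1.16898 + 230.9 = 228.6028
M1: Pc = R·M1+t = (+0.35783, +0.00695, +1.11710); u = 618.6·(+0.35783)/1.11710 + 306.2 = 504.3517, v = 647.7·(+0.00695)/1.11710 + 230.9 = 234.9279
M2: Pc = R·M2+t = (+0.39473, -0.12485, +1.19402); u = 618.6·(+0.39473)/1.19402 + 306.2 = 510.7036, v = 647.7·(-0.12485)/1.19402 + 230.9 = 163.1725
M3: Pc = R·M3+t = (+0.24697, -0.13595, +1.24590); u = 618.6·(+0.24697)/1.24590 + 306.2 = 428.8212, v = 647.7·(-0.13595)/1.24590 + 230.9 = 160.2257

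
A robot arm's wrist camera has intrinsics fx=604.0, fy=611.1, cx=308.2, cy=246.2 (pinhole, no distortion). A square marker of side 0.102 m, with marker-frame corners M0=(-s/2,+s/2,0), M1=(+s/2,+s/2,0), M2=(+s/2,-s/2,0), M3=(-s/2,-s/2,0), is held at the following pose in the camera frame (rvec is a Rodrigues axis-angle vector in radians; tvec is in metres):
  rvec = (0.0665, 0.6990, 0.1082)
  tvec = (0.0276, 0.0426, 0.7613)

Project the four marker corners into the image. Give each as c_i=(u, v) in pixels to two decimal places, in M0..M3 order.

c0=(296.78, 312.76) c1=(359.60, 329.00) c2=(366.86, 244.68) c3=(302.66, 235.19)

Intrinsics K: fx=604.0, fy=611.1, cx=308.2, cy=246.2
Marker side s = 0.102 m; corners in marker frame (Z=0):
  M0 = (-0.0510, +0.0510, 0)
  M1 = (+0.0510, +0.0510, 0)
  M2 = (+0.0510, -0.0510, 0)
  M3 = (-0.0510, -0.0510, 0)
rvec = (0.0665, 0.6990, 0.1082), |rvec| = θ = 0.71044 rad = 40.705°
Rodrigues: sinθ=0.65217, 1−cosθ=0.24193; R = I + sinθ·[k]× + (1−cosθ)·[k]×²:
    [+0.76019 -0.07704 +0.64511]
    [+0.12161 +0.99227 -0.02479]
    [-0.63822 +0.09730 +0.76368]
t = (0.0276, 0.0426, 0.7613) m
M0: Pc = R·M0+t = (-0.01510, +0.08700, +0.79881); u = 604.0·(-0.01510)/0.79881 + 308.2 = 296.7832, v = 611.1·(+0.08700)/0.79881 + 246.2 = 312.7590
M1: Pc = R·M1+t = (+0.06244, +0.09941, +0.73371); u = 604.0·(+0.06244)/0.73371 + 308.2 = 359.6017, v = 611.1·(+0.09941)/0.73371 + 246.2 = 328.9953
M2: Pc = R·M2+t = (+0.07030, -0.00180, +0.72379); u = 604.0·(+0.07030)/0.72379 + 308.2 = 366.8644, v = 611.1·(-0.00180)/0.72379 + 246.2 = 244.6770
M3: Pc = R·M3+t = (-0.00724, -0.01421, +0.78889); u = 604.0·(-0.00724)/0.78889 + 308.2 = 302.6564, v = 611.1·(-0.01421)/0.78889 + 246.2 = 235.1943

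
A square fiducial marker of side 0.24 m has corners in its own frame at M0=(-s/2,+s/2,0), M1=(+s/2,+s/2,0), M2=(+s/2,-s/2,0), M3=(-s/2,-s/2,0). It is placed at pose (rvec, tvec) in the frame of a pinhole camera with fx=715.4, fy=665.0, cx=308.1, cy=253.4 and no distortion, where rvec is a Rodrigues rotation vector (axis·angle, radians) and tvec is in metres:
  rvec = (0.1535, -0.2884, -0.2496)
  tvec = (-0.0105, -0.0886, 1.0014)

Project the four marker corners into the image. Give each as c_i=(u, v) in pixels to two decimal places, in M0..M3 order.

Intrinsics K: fx=715.4, fy=665.0, cx=308.1, cy=253.4
Marker side s = 0.24 m; corners in marker frame (Z=0):
  M0 = (-0.1200, +0.1200, 0)
  M1 = (+0.1200, +0.1200, 0)
  M2 = (+0.1200, -0.1200, 0)
  M3 = (-0.1200, -0.1200, 0)
rvec = (0.1535, -0.2884, -0.2496), |rvec| = θ = 0.41114 rad = 23.557°
Rodrigues: sinθ=0.39966, 1−cosθ=0.08333; R = I + sinθ·[k]× + (1−cosθ)·[k]×²:
    [+0.92828 +0.22080 -0.29923]
    [-0.26445 +0.95767 -0.11372]
    [+0.26145 +0.18470 +0.94738]
t = (-0.0105, -0.0886, 1.0014) m
M0: Pc = R·M0+t = (-0.09540, +0.05805, +0.99219); u = 715.4·(-0.09540)/0.99219 + 308.1 = 239.3154, v = 665.0·(+0.05805)/0.99219 + 253.4 = 292.3103
M1: Pc = R·M1+t = (+0.12739, -0.00541, +1.05494); u = 715.4·(+0.12739)/1.05494 + 308.1 = 394.4888, v = 665.0·(-0.00541)/1.05494 + 253.4 = 249.9873
M2: Pc = R·M2+t = (+0.07440, -0.23525, +1.01061); u = 715.4·(+0.07440)/1.01061 + 308.1 = 360.7651, v = 665.0·(-0.23525)/1.01061 + 253.4 = 98.5982
M3: Pc = R·M3+t = (-0.14839, -0.17179, +0.94786); u = 715.4·(-0.14839)/0.94786 + 308.1 = 196.1023, v = 665.0·(-0.17179)/0.94786 + 253.4 = 132.8784

c0=(239.32, 292.31) c1=(394.49, 249.99) c2=(360.77, 98.60) c3=(196.10, 132.88)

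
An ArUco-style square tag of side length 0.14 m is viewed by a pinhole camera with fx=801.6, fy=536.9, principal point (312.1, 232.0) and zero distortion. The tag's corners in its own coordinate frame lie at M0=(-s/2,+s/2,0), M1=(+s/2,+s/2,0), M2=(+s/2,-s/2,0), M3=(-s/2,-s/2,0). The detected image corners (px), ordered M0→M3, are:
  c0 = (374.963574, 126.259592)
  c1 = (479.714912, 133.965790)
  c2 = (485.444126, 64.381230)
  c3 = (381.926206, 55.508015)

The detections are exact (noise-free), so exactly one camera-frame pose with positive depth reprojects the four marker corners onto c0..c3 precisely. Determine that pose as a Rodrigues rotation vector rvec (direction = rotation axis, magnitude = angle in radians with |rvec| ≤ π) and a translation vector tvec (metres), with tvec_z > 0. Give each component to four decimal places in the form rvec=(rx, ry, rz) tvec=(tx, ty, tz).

rvec=(-0.0753, -0.1370, 0.0763) tvec=(0.1547, -0.2664, 1.0433)

Intrinsics K: fx=801.6, fy=536.9, cx=312.1, cy=232.0
Marker side s = 0.14 m; corners in marker frame (Z=0):
  M0 = (-0.0700, +0.0700, 0)
  M1 = (+0.0700, +0.0700, 0)
  M2 = (+0.0700, -0.0700, 0)
  M3 = (-0.0700, -0.0700, 0)
Detected image corners:
  c0 = (374.963574, 126.259592) px
  c1 = (479.714912, 133.965790) px
  c2 = (485.444126, 64.381230) px
  c3 = (381.926206, 55.508015) px
Planar DLT: solve 8×8 A·h = b for H (H[2,2]=1):
  H  [+798.84581 -78.35656 +430.99532]
  H  [+71.38616 +493.86396 +94.87712]
  H  [+0.12787 -0.07681 +1.00000]
B = K⁻¹H; ‖b₁‖=0.958529, ‖b₂‖=0.958528; λ = 2/(‖b₁‖+‖b₂‖) = 1.043266, sign → tz>0 ⇒ λ=+1.043266
r₁ = λ·B[:,0] = (+0.98774,+0.08107,+0.13341); r₂ = λ·B[:,1] = (-0.07078,+0.99427,-0.08013)
r₃ = r₁×r₂ = (-0.13914,+0.06971,+0.98782); SVD([r₁ r₂ r₃]) → R = UVᵀ:
  R  [+0.98774 -0.07078 -0.13914]
  R  [+0.08107 +0.99427 +0.06971]
  R  [+0.13341 -0.08013 +0.98782]
t = (+0.15474, -0.26645, +1.04327) m
tr R = 2.969825; θ = arccos((tr R − 1)/2) = 0.173929 rad = 9.965°
axis k = ((R−Rᵀ)₃₂, (R−Rᵀ)₁₃, (R−Rᵀ)₂₁) / (2 sinθ) = (-0.432941, -0.787452, +0.438728)
rvec = θ·k = (-0.075301, -0.136960, +0.076307)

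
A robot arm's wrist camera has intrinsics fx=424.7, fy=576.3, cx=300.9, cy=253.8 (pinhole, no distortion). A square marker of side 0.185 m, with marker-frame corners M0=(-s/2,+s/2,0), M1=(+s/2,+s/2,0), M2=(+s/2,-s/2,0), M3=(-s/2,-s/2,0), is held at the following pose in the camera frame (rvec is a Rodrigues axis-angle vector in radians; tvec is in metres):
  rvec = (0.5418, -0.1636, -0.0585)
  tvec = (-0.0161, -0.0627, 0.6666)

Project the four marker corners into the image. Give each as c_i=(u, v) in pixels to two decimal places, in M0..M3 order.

c0=(236.67, 274.78) c1=(345.38, 259.60) c2=(350.60, 116.07) c3=(224.92, 127.55)

Intrinsics K: fx=424.7, fy=576.3, cx=300.9, cy=253.8
Marker side s = 0.185 m; corners in marker frame (Z=0):
  M0 = (-0.0925, +0.0925, 0)
  M1 = (+0.0925, +0.0925, 0)
  M2 = (+0.0925, -0.0925, 0)
  M3 = (-0.0925, -0.0925, 0)
rvec = (0.5418, -0.1636, -0.0585), |rvec| = θ = 0.56898 rad = 32.600°
Rodrigues: sinθ=0.53877, 1−cosθ=0.15755; R = I + sinθ·[k]× + (1−cosθ)·[k]×²:
    [+0.98531 +0.01226 -0.17034]
    [-0.09853 +0.85548 -0.50838]
    [+0.13949 +0.51769 +0.84412]
t = (-0.0161, -0.0627, 0.6666) m
M0: Pc = R·M0+t = (-0.10611, +0.02555, +0.70158); u = 424.7·(-0.10611)/0.70158 + 300.9 = 236.6685, v = 576.3·(+0.02555)/0.70158 + 253.8 = 274.7840
M1: Pc = R·M1+t = (+0.07617, +0.00732, +0.72739); u = 424.7·(+0.07617)/0.72739 + 300.9 = 345.3762, v = 576.3·(+0.00732)/0.72739 + 253.8 = 259.5977
M2: Pc = R·M2+t = (+0.07391, -0.15095, +0.63162); u = 424.7·(+0.07391)/0.63162 + 300.9 = 350.5954, v = 576.3·(-0.15095)/0.63162 + 253.8 = 116.0738
M3: Pc = R·M3+t = (-0.10837, -0.13272, +0.60581); u = 424.7·(-0.10837)/0.60581 + 300.9 = 224.9244, v = 576.3·(-0.13272)/0.60581 + 253.8 = 127.5474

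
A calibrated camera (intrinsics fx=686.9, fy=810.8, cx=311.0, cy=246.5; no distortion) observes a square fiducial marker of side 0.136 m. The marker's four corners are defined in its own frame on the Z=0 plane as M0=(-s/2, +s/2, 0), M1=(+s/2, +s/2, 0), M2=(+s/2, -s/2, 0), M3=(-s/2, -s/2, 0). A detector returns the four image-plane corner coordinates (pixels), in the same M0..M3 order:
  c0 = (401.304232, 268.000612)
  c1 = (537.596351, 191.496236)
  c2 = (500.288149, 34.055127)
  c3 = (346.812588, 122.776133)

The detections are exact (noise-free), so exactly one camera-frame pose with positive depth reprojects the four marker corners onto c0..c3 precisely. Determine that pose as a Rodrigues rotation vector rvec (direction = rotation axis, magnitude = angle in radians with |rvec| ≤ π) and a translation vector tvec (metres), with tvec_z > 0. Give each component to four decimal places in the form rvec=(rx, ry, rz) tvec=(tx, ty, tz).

rvec=(0.5666, -0.0697, -0.4532) tvec=(0.1171, -0.0636, 0.5896)

Intrinsics K: fx=686.9, fy=810.8, cx=311.0, cy=246.5
Marker side s = 0.136 m; corners in marker frame (Z=0):
  M0 = (-0.0680, +0.0680, 0)
  M1 = (+0.0680, +0.0680, 0)
  M2 = (+0.0680, -0.0680, 0)
  M3 = (-0.0680, -0.0680, 0)
Detected image corners:
  c0 = (401.304232, 268.000612) px
  c1 = (537.596351, 191.496236) px
  c2 = (500.288149, 34.055127) px
  c3 = (346.812588, 122.776133) px
Planar DLT: solve 8×8 A·h = b for H (H[2,2]=1):
  H  [+1016.70509 +741.48149 +447.41728]
  H  [-620.12327 +1251.69608 +159.01383]
  H  [-0.10019 +0.90381 +1.00000]
B = K⁻¹H; ‖b₁‖=1.696018, ‖b₂‖=1.696018; λ = 2/(‖b₁‖+‖b₂‖) = 0.589616, sign → tz>0 ⇒ λ=+0.589616
r₁ = λ·B[:,0] = (+0.89946,-0.43300,-0.05907); r₂ = λ·B[:,1] = (+0.39519,+0.74822,+0.53290)
r₃ = r₁×r₂ = (-0.18654,-0.50267,+0.84411); SVD([r₁ r₂ r₃]) → R = UVᵀ:
  R  [+0.89946 +0.39519 -0.18654]
  R  [-0.43300 +0.74822 -0.50267]
  R  [-0.05907 +0.53290 +0.84411]
t = (+0.11710, -0.06362, +0.58962) m
tr R = 2.491795; θ = arccos((tr R − 1)/2) = 0.728915 rad = 41.764°
axis k = ((R−Rᵀ)₃₂, (R−Rᵀ)₁₃, (R−Rᵀ)₂₁) / (2 sinθ) = (+0.777383, -0.095690, -0.621706)
rvec = θ·k = (+0.566646, -0.069750, -0.453171)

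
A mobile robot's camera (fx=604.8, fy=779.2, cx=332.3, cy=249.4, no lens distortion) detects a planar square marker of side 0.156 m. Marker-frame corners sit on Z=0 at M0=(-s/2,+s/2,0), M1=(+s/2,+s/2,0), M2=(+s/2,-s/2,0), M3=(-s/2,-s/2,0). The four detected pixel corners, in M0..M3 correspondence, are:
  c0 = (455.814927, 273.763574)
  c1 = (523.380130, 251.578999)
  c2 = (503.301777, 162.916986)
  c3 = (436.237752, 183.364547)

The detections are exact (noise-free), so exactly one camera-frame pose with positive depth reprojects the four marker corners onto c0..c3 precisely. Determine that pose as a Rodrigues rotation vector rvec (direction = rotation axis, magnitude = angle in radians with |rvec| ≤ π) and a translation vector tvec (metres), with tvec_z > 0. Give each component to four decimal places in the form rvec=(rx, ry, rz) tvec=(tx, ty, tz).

rvec=(-0.1196, -0.1248, -0.2449) tvec=(0.3178, -0.0532, 1.3021)

Intrinsics K: fx=604.8, fy=779.2, cx=332.3, cy=249.4
Marker side s = 0.156 m; corners in marker frame (Z=0):
  M0 = (-0.0780, +0.0780, 0)
  M1 = (+0.0780, +0.0780, 0)
  M2 = (+0.0780, -0.0780, 0)
  M3 = (-0.0780, -0.0780, 0)
Detected image corners:
  c0 = (455.814927, 273.763574) px
  c1 = (523.380130, 251.578999) px
  c2 = (503.301777, 162.916986) px
  c3 = (436.237752, 183.364547) px
Planar DLT: solve 8×8 A·h = b for H (H[2,2]=1):
  H  [+482.14821 +89.30038 +479.89991]
  H  [-113.59655 +556.69000 +217.54299]
  H  [+0.10560 -0.07883 +1.00000]
B = K⁻¹H; ‖b₁‖=0.767980, ‖b₂‖=0.767980; λ = 2/(‖b₁‖+‖b₂‖) = 1.302118, sign → tz>0 ⇒ λ=+1.302118
r₁ = λ·B[:,0] = (+0.96250,-0.23384,+0.13750); r₂ = λ·B[:,1] = (+0.24866,+0.96314,-0.10265)
r₃ = r₁×r₂ = (-0.10843,+0.13299,+0.98517); SVD([r₁ r₂ r₃]) → R = UVᵀ:
  R  [+0.96250 +0.24866 -0.10843]
  R  [-0.23384 +0.96314 +0.13299]
  R  [+0.13750 -0.10265 +0.98517]
t = (+0.31778, -0.05324, +1.30212) m
tr R = 2.910808; θ = arccos((tr R − 1)/2) = 0.299772 rad = 17.176°
axis k = ((R−Rᵀ)₃₂, (R−Rᵀ)₁₃, (R−Rᵀ)₂₁) / (2 sinθ) = (-0.398975, -0.416408, -0.816960)
rvec = θ·k = (-0.119602, -0.124828, -0.244902)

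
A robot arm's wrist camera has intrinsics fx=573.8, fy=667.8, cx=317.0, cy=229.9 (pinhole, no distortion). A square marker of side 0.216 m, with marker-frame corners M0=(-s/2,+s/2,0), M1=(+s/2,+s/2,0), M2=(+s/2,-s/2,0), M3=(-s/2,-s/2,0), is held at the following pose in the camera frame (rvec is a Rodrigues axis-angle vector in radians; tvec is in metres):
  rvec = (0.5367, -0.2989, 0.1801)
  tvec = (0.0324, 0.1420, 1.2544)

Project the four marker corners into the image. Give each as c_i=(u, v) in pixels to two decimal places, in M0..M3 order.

Intrinsics K: fx=573.8, fy=667.8, cx=317.0, cy=229.9
Marker side s = 0.216 m; corners in marker frame (Z=0):
  M0 = (-0.1080, +0.1080, 0)
  M1 = (+0.1080, +0.1080, 0)
  M2 = (+0.1080, -0.1080, 0)
  M3 = (-0.1080, -0.1080, 0)
rvec = (0.5367, -0.2989, 0.1801), |rvec| = θ = 0.64018 rad = 36.679°
Rodrigues: sinθ=0.59734, 1−cosθ=0.19801; R = I + sinθ·[k]× + (1−cosθ)·[k]×²:
    [+0.94116 -0.24556 -0.23220]
    [+0.09054 +0.84516 -0.52679]
    [+0.32560 +0.47478 +0.81766]
t = (0.0324, 0.1420, 1.2544) m
M0: Pc = R·M0+t = (-0.09577, +0.22350, +1.27051); u = 573.8·(-0.09577)/1.27051 + 317.0 = 273.7495, v = 667.8·(+0.22350)/1.27051 + 229.9 = 347.3743
M1: Pc = R·M1+t = (+0.10753, +0.24306, +1.34084); u = 573.8·(+0.10753)/1.34084 + 317.0 = 363.0145, v = 667.8·(+0.24306)/1.34084 + 229.9 = 350.9527
M2: Pc = R·M2+t = (+0.16057, +0.06050, +1.23829); u = 573.8·(+0.16057)/1.23829 + 317.0 = 391.4031, v = 667.8·(+0.06050)/1.23829 + 229.9 = 262.5280
M3: Pc = R·M3+t = (-0.04273, +0.04094, +1.16796); u = 573.8·(-0.04273)/1.16796 + 317.0 = 296.0096, v = 667.8·(+0.04094)/1.16796 + 229.9 = 253.3108

c0=(273.75, 347.37) c1=(363.01, 350.95) c2=(391.40, 262.53) c3=(296.01, 253.31)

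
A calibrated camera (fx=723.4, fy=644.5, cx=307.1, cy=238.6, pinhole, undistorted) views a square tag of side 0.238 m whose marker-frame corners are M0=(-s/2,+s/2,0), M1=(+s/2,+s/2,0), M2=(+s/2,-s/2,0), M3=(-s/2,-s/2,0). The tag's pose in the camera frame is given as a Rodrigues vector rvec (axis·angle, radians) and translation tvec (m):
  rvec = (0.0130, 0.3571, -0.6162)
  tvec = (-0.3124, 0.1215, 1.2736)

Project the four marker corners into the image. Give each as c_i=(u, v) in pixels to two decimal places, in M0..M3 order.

c0=(121.00, 380.11) c1=(215.55, 318.60) c2=(138.71, 216.42) c3=(50.33, 282.98)

Intrinsics K: fx=723.4, fy=644.5, cx=307.1, cy=238.6
Marker side s = 0.238 m; corners in marker frame (Z=0):
  M0 = (-0.1190, +0.1190, 0)
  M1 = (+0.1190, +0.1190, 0)
  M2 = (+0.1190, -0.1190, 0)
  M3 = (-0.1190, -0.1190, 0)
rvec = (0.0130, 0.3571, -0.6162), |rvec| = θ = 0.71231 rad = 40.813°
Rodrigues: sinθ=0.65359, 1−cosθ=0.24315; R = I + sinθ·[k]× + (1−cosθ)·[k]×²:
    [+0.75693 +0.56762 +0.32382]
    [-0.56317 +0.81796 -0.11738]
    [-0.33150 -0.09352 +0.93881]
t = (-0.3124, 0.1215, 1.2736) m
M0: Pc = R·M0+t = (-0.33493, +0.28585, +1.30192); u = 723.4·(-0.33493)/1.30192 + 307.1 = 121.0002, v = 644.5·(+0.28585)/1.30192 + 238.6 = 380.1091
M1: Pc = R·M1+t = (-0.15478, +0.15182, +1.22302); u = 723.4·(-0.15478)/1.22302 + 307.1 = 215.5510, v = 644.5·(+0.15182)/1.22302 + 238.6 = 318.6049
M2: Pc = R·M2+t = (-0.28987, -0.04285, +1.24528); u = 723.4·(-0.28987)/1.24528 + 307.1 = 138.7095, v = 644.5·(-0.04285)/1.24528 + 238.6 = 216.4203
M3: Pc = R·M3+t = (-0.47002, +0.09118, +1.32418); u = 723.4·(-0.47002)/1.32418 + 307.1 = 50.3263, v = 644.5·(+0.09118)/1.32418 + 238.6 = 282.9790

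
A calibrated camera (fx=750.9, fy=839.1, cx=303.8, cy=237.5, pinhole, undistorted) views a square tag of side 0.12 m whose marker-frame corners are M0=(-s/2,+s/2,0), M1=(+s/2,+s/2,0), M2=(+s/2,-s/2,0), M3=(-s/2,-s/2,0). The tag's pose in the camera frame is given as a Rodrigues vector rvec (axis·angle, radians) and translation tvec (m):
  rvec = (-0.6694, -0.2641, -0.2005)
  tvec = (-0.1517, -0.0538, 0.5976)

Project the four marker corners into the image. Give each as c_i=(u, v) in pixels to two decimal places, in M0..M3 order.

c0=(38.18, 234.57) c1=(201.87, 217.77) c2=(175.91, 101.23) c3=(29.34, 109.20)

Intrinsics K: fx=750.9, fy=839.1, cx=303.8, cy=237.5
Marker side s = 0.12 m; corners in marker frame (Z=0):
  M0 = (-0.0600, +0.0600, 0)
  M1 = (+0.0600, +0.0600, 0)
  M2 = (+0.0600, -0.0600, 0)
  M3 = (-0.0600, -0.0600, 0)
rvec = (-0.6694, -0.2641, -0.2005), |rvec| = θ = 0.74702 rad = 42.801°
Rodrigues: sinθ=0.67946, 1−cosθ=0.26629; R = I + sinθ·[k]× + (1−cosθ)·[k]×²:
    [+0.94753 +0.26672 -0.17617]
    [-0.09801 +0.76700 +0.63412]
    [+0.30426 -0.58359 +0.75290]
t = (-0.1517, -0.0538, 0.5976) m
M0: Pc = R·M0+t = (-0.19255, -0.00190, +0.54433); u = 750.9·(-0.19255)/0.54433 + 303.8 = 38.1800, v = 839.1·(-0.00190)/0.54433 + 237.5 = 234.5713
M1: Pc = R·M1+t = (-0.07884, -0.01366, +0.58084); u = 750.9·(-0.07884)/0.58084 + 303.8 = 201.8713, v = 839.1·(-0.01366)/0.58084 + 237.5 = 217.7655
M2: Pc = R·M2+t = (-0.11085, -0.10570, +0.65087); u = 750.9·(-0.11085)/0.65087 + 303.8 = 175.9124, v = 839.1·(-0.10570)/0.65087 + 237.5 = 101.2318
M3: Pc = R·M3+t = (-0.22456, -0.09394, +0.61436); u = 750.9·(-0.22456)/0.61436 + 303.8 = 29.3374, v = 839.1·(-0.09394)/0.61436 + 237.5 = 109.1964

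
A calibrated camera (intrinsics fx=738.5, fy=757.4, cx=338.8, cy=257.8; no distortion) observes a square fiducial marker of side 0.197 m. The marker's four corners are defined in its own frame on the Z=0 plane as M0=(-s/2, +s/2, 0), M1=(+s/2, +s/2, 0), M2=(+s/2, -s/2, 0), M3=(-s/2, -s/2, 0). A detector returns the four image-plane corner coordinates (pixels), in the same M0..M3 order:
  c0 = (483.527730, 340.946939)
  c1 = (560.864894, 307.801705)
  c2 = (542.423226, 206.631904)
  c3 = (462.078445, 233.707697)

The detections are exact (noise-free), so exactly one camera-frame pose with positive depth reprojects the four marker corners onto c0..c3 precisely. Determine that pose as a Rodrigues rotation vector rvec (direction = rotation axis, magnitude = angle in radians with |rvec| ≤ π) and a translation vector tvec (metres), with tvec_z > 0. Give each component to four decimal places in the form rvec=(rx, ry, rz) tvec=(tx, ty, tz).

Intrinsics K: fx=738.5, fy=757.4, cx=338.8, cy=257.8
Marker side s = 0.197 m; corners in marker frame (Z=0):
  M0 = (-0.0985, +0.0985, 0)
  M1 = (+0.0985, +0.0985, 0)
  M2 = (+0.0985, -0.0985, 0)
  M3 = (-0.0985, -0.0985, 0)
Detected image corners:
  c0 = (483.527730, 340.946939) px
  c1 = (560.864894, 307.801705) px
  c2 = (542.423226, 206.631904) px
  c3 = (462.078445, 233.707697) px
Planar DLT: solve 8×8 A·h = b for H (H[2,2]=1):
  H  [+567.96207 +157.72868 +513.60466]
  H  [-63.79947 +558.61402 +272.35453]
  H  [+0.32766 +0.11075 +1.00000]
B = K⁻¹H; ‖b₁‖=0.727010, ‖b₂‖=0.727010; λ = 2/(‖b₁‖+‖b₂‖) = 1.375498, sign → tz>0 ⇒ λ=+1.375498
r₁ = λ·B[:,0] = (+0.85109,-0.26927,+0.45070); r₂ = λ·B[:,1] = (+0.22389,+0.96264,+0.15234)
r₃ = r₁×r₂ = (-0.47488,-0.02874,+0.87958); SVD([r₁ r₂ r₃]) → R = UVᵀ:
  R  [+0.85109 +0.22389 -0.47488]
  R  [-0.26927 +0.96264 -0.02874]
  R  [+0.45070 +0.15234 +0.87958]
t = (+0.32558, +0.02643, +1.37550) m
tr R = 2.693309; θ = arccos((tr R − 1)/2) = 0.561129 rad = 32.150°
axis k = ((R−Rᵀ)₃₂, (R−Rᵀ)₁₃, (R−Rᵀ)₂₁) / (2 sinθ) = (+0.170144, -0.869675, -0.463375)
rvec = θ·k = (+0.095473, -0.488000, -0.260013)

rvec=(0.0955, -0.4880, -0.2600) tvec=(0.3256, 0.0264, 1.3755)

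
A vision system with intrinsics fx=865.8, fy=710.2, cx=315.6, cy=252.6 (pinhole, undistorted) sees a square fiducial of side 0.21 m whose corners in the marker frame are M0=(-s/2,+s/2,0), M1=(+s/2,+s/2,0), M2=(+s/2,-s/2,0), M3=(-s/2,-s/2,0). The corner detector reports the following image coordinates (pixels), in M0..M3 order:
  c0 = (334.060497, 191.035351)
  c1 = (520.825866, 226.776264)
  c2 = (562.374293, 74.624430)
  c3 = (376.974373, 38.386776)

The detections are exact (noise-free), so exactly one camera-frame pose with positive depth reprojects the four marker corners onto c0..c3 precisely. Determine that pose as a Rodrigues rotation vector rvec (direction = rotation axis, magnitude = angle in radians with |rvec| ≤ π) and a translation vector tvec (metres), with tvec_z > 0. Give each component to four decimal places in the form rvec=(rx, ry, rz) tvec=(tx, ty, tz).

Intrinsics K: fx=865.8, fy=710.2, cx=315.6, cy=252.6
Marker side s = 0.21 m; corners in marker frame (Z=0):
  M0 = (-0.1050, +0.1050, 0)
  M1 = (+0.1050, +0.1050, 0)
  M2 = (+0.1050, -0.1050, 0)
  M3 = (-0.1050, -0.1050, 0)
Detected image corners:
  c0 = (334.060497, 191.035351) px
  c1 = (520.825866, 226.776264) px
  c2 = (562.374293, 74.624430) px
  c3 = (376.974373, 38.386776) px
Planar DLT: solve 8×8 A·h = b for H (H[2,2]=1):
  H  [+896.21872 -214.46969 +448.84531]
  H  [+174.37555 +721.75498 +132.50974]
  H  [+0.02256 -0.02982 +1.00000]
B = K⁻¹H; ‖b₁‖=1.054258, ‖b₂‖=1.054258; λ = 2/(‖b₁‖+‖b₂‖) = 0.948535, sign → tz>0 ⇒ λ=+0.948535
r₁ = λ·B[:,0] = (+0.97406,+0.22528,+0.02140); r₂ = λ·B[:,1] = (-0.22465,+0.97403,-0.02829)
r₃ = r₁×r₂ = (-0.02722,+0.02274,+0.99937); SVD([r₁ r₂ r₃]) → R = UVᵀ:
  R  [+0.97406 -0.22465 -0.02722]
  R  [+0.22528 +0.97403 +0.02274]
  R  [+0.02140 -0.02829 +0.99937]
t = (+0.14598, -0.16039, +0.94853) m
tr R = 2.947457; θ = arccos((tr R − 1)/2) = 0.229726 rad = 13.162°
axis k = ((R−Rᵀ)₃₂, (R−Rᵀ)₁₃, (R−Rᵀ)₂₁) / (2 sinθ) = (-0.112053, -0.106761, +0.987951)
rvec = θ·k = (-0.025742, -0.024526, +0.226958)

rvec=(-0.0257, -0.0245, 0.2270) tvec=(0.1460, -0.1604, 0.9485)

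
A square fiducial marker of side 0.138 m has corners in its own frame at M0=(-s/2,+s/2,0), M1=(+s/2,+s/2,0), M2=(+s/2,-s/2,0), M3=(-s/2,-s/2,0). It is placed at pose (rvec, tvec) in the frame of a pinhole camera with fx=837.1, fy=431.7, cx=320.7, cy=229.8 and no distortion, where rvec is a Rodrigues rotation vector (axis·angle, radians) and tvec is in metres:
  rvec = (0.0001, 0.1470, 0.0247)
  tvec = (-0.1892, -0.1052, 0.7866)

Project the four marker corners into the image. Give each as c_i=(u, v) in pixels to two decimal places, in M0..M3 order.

Intrinsics K: fx=837.1, fy=431.7, cx=320.7, cy=229.8
Marker side s = 0.138 m; corners in marker frame (Z=0):
  M0 = (-0.0690, +0.0690, 0)
  M1 = (+0.0690, +0.0690, 0)
  M2 = (+0.0690, -0.0690, 0)
  M3 = (-0.0690, -0.0690, 0)
rvec = (0.0001, 0.1470, 0.0247), |rvec| = θ = 0.14906 rad = 8.541°
Rodrigues: sinθ=0.14851, 1−cosθ=0.01109; R = I + sinθ·[k]× + (1−cosθ)·[k]×²:
    [+0.98891 -0.02460 +0.14646]
    [+0.02462 +0.99970 +0.00171]
    [-0.14646 +0.00191 +0.98922]
t = (-0.1892, -0.1052, 0.7866) m
M0: Pc = R·M0+t = (-0.25913, -0.03792, +0.79684); u = 837.1·(-0.25913)/0.79684 + 320.7 = 48.4742, v = 431.7·(-0.03792)/0.79684 + 229.8 = 209.2565
M1: Pc = R·M1+t = (-0.12266, -0.03452, +0.77663); u = 837.1·(-0.12266)/0.77663 + 320.7 = 188.4860, v = 431.7·(-0.03452)/0.77663 + 229.8 = 210.6101
M2: Pc = R·M2+t = (-0.11927, -0.17248, +0.77636); u = 837.1·(-0.11927)/0.77636 + 320.7 = 192.1017, v = 431.7·(-0.17248)/0.77636 + 229.8 = 133.8914
M3: Pc = R·M3+t = (-0.25574, -0.17588, +0.79657); u = 837.1·(-0.25574)/0.79657 + 320.7 = 51.9517, v = 431.7·(-0.17588)/0.79657 + 229.8 = 134.4839

c0=(48.47, 209.26) c1=(188.49, 210.61) c2=(192.10, 133.89) c3=(51.95, 134.48)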